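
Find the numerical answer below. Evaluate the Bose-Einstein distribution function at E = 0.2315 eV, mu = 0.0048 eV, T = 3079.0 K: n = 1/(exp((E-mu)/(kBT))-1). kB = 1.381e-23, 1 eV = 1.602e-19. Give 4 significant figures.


Step 1: (E - mu) = 0.2267 eV
Step 2: x = (E-mu)*eV/(kB*T) = 0.2267*1.602e-19/(1.381e-23*3079.0) = 0.8541
Step 3: exp(x) = 2.349
Step 4: n = 1/(exp(x)-1) = 0.7411

0.7411


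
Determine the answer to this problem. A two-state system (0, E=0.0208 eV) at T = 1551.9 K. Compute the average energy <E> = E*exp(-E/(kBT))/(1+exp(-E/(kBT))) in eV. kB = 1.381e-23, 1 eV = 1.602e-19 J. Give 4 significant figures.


Step 1: beta*E = 0.0208*1.602e-19/(1.381e-23*1551.9) = 0.1555
Step 2: exp(-beta*E) = 0.856
Step 3: <E> = 0.0208*0.856/(1+0.856) = 0.009593 eV

0.009593


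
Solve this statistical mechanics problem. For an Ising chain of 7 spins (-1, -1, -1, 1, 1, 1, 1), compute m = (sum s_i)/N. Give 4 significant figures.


Step 1: Count up spins (+1): 4, down spins (-1): 3
Step 2: Total magnetization M = 4 - 3 = 1
Step 3: m = M/N = 1/7 = 0.1429

0.1429


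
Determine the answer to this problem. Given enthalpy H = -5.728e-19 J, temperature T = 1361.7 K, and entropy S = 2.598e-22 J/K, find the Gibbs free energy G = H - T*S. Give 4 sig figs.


Step 1: T*S = 1361.7 * 2.598e-22 = 3.538e-19 J
Step 2: G = H - T*S = -5.728e-19 - 3.538e-19
Step 3: G = -9.266e-19 J

-9.266e-19


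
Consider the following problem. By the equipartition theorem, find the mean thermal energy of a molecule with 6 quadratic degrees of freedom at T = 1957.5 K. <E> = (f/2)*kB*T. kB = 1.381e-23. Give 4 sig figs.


Step 1: f/2 = 6/2 = 3
Step 2: kB*T = 1.381e-23 * 1957.5 = 2.703e-20
Step 3: <E> = 3 * 2.703e-20 = 8.11e-20 J

8.11e-20


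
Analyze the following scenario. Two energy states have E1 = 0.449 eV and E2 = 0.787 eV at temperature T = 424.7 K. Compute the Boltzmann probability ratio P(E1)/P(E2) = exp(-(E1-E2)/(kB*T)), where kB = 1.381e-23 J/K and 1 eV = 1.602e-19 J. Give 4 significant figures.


Step 1: Compute energy difference dE = E1 - E2 = 0.449 - 0.787 = -0.338 eV
Step 2: Convert to Joules: dE_J = -0.338 * 1.602e-19 = -5.415e-20 J
Step 3: Compute exponent = -dE_J / (kB * T) = -(-5.415e-20) / (1.381e-23 * 424.7) = 9.232
Step 4: P(E1)/P(E2) = exp(9.232) = 1.022e+04

1.022e+04


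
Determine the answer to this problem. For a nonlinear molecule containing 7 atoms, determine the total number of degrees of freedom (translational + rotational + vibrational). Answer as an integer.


Step 1: Translational DOF = 3
Step 2: Rotational DOF (nonlinear) = 3
Step 3: Vibrational DOF = 3*7 - 6 = 15
Step 4: Total = 3 + 3 + 15 = 21

21


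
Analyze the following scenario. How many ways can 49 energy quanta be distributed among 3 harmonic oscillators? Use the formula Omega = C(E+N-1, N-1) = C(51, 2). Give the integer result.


Step 1: Use binomial coefficient C(51, 2)
Step 2: Numerator = 51! / 49!
Step 3: Denominator = 2!
Step 4: Omega = 1275

1275


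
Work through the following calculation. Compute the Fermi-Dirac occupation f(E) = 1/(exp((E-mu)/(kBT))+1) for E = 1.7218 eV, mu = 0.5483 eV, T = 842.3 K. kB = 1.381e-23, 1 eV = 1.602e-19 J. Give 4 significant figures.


Step 1: (E - mu) = 1.7218 - 0.5483 = 1.173 eV
Step 2: Convert: (E-mu)*eV = 1.88e-19 J
Step 3: x = (E-mu)*eV/(kB*T) = 16.16
Step 4: f = 1/(exp(16.16)+1) = 9.574e-08

9.574e-08


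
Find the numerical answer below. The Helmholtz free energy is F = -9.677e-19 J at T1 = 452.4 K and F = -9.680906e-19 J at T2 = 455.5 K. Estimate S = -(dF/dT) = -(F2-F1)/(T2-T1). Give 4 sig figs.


Step 1: dF = F2 - F1 = -9.680906e-19 - (-9.677e-19) = -3.906e-22 J
Step 2: dT = T2 - T1 = 455.5 - 452.4 = 3.1 K
Step 3: S = -dF/dT = -(-3.906e-22)/3.1 = 1.26e-22 J/K

1.26e-22


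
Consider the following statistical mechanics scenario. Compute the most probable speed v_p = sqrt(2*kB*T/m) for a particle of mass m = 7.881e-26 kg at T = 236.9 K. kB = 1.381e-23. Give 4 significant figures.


Step 1: Numerator = 2*kB*T = 2*1.381e-23*236.9 = 6.543e-21
Step 2: Ratio = 6.543e-21 / 7.881e-26 = 8.302e+04
Step 3: v_p = sqrt(8.302e+04) = 288.1 m/s

288.1


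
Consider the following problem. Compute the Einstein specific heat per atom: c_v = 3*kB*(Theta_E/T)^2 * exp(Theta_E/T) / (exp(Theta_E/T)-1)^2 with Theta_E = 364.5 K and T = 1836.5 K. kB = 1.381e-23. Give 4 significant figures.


Step 1: x = Theta_E/T = 364.5/1836.5 = 0.1985
Step 2: x^2 = 0.03939
Step 3: exp(x) = 1.22
Step 4: c_v = 3*1.381e-23*0.03939*1.22/(1.22-1)^2 = 4.129e-23

4.129e-23


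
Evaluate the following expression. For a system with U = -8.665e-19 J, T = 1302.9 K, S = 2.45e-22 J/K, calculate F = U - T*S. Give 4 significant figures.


Step 1: T*S = 1302.9 * 2.45e-22 = 3.192e-19 J
Step 2: F = U - T*S = -8.665e-19 - 3.192e-19
Step 3: F = -1.186e-18 J

-1.186e-18


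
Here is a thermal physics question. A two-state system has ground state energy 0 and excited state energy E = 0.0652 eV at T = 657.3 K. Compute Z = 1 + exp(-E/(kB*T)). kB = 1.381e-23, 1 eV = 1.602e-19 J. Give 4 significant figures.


Step 1: Compute beta*E = E*eV/(kB*T) = 0.0652*1.602e-19/(1.381e-23*657.3) = 1.151
Step 2: exp(-beta*E) = exp(-1.151) = 0.3164
Step 3: Z = 1 + 0.3164 = 1.316

1.316


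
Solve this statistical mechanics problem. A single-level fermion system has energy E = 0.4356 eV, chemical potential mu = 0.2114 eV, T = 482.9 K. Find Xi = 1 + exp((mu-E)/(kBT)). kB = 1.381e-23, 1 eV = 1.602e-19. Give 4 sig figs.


Step 1: (mu - E) = 0.2114 - 0.4356 = -0.2242 eV
Step 2: x = (mu-E)*eV/(kB*T) = -0.2242*1.602e-19/(1.381e-23*482.9) = -5.386
Step 3: exp(x) = 0.004581
Step 4: Xi = 1 + 0.004581 = 1.005

1.005


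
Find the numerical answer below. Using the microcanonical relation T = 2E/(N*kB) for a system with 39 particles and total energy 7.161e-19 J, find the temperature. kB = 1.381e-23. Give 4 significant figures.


Step 1: Numerator = 2*E = 2*7.161e-19 = 1.432e-18 J
Step 2: Denominator = N*kB = 39*1.381e-23 = 5.386e-22
Step 3: T = 1.432e-18 / 5.386e-22 = 2659 K

2659


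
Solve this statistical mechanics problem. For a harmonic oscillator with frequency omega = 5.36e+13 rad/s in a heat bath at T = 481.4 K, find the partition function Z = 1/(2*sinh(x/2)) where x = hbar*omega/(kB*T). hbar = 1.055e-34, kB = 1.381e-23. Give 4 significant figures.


Step 1: Compute x = hbar*omega/(kB*T) = 1.055e-34*5.36e+13/(1.381e-23*481.4) = 0.8506
Step 2: x/2 = 0.4253
Step 3: sinh(x/2) = 0.4382
Step 4: Z = 1/(2*0.4382) = 1.141

1.141


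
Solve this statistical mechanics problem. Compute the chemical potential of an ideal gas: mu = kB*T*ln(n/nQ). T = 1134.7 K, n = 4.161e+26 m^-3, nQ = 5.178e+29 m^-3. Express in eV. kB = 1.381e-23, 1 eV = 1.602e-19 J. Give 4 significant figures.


Step 1: n/nQ = 4.161e+26/5.178e+29 = 0.0008036
Step 2: ln(n/nQ) = -7.126
Step 3: mu = kB*T*ln(n/nQ) = 1.567e-20*-7.126 = -1.117e-19 J
Step 4: Convert to eV: -1.117e-19/1.602e-19 = -0.6971 eV

-0.6971


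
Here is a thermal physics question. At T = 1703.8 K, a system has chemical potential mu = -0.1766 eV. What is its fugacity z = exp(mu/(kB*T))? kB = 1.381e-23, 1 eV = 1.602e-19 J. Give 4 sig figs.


Step 1: Convert mu to Joules: -0.1766*1.602e-19 = -2.829e-20 J
Step 2: kB*T = 1.381e-23*1703.8 = 2.353e-20 J
Step 3: mu/(kB*T) = -1.202
Step 4: z = exp(-1.202) = 0.3005

0.3005


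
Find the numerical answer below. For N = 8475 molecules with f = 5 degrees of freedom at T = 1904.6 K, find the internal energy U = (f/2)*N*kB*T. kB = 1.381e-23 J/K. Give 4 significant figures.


Step 1: f/2 = 5/2 = 2.5
Step 2: N*kB*T = 8475*1.381e-23*1904.6 = 2.229e-16
Step 3: U = 2.5 * 2.229e-16 = 5.573e-16 J

5.573e-16


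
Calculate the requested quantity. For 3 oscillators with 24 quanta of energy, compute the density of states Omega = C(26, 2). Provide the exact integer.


Step 1: Use binomial coefficient C(26, 2)
Step 2: Numerator = 26! / 24!
Step 3: Denominator = 2!
Step 4: Omega = 325

325


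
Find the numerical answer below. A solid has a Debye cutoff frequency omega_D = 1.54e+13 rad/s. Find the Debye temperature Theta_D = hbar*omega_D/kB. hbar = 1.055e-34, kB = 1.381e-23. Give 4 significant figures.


Step 1: hbar*omega_D = 1.055e-34 * 1.54e+13 = 1.625e-21 J
Step 2: Theta_D = 1.625e-21 / 1.381e-23
Step 3: Theta_D = 117.6 K

117.6


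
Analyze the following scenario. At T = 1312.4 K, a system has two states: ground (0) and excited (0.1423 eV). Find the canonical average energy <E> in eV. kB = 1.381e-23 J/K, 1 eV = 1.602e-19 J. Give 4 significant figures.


Step 1: beta*E = 0.1423*1.602e-19/(1.381e-23*1312.4) = 1.258
Step 2: exp(-beta*E) = 0.2843
Step 3: <E> = 0.1423*0.2843/(1+0.2843) = 0.0315 eV

0.0315


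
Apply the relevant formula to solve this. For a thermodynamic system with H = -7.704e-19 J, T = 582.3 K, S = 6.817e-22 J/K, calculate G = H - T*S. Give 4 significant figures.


Step 1: T*S = 582.3 * 6.817e-22 = 3.97e-19 J
Step 2: G = H - T*S = -7.704e-19 - 3.97e-19
Step 3: G = -1.167e-18 J

-1.167e-18


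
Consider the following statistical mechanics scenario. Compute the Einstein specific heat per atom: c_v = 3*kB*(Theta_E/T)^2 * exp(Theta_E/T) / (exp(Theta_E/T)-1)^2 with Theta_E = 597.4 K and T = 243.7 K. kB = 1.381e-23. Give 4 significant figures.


Step 1: x = Theta_E/T = 597.4/243.7 = 2.451
Step 2: x^2 = 6.009
Step 3: exp(x) = 11.6
Step 4: c_v = 3*1.381e-23*6.009*11.6/(11.6-1)^2 = 2.569e-23

2.569e-23


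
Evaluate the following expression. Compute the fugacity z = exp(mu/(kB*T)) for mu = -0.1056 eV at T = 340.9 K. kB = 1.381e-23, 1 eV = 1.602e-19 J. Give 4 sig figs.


Step 1: Convert mu to Joules: -0.1056*1.602e-19 = -1.692e-20 J
Step 2: kB*T = 1.381e-23*340.9 = 4.708e-21 J
Step 3: mu/(kB*T) = -3.593
Step 4: z = exp(-3.593) = 0.0275

0.0275


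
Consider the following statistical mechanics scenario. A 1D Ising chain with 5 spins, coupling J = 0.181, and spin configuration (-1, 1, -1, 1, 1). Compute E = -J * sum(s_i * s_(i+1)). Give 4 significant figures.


Step 1: Nearest-neighbor products: -1, -1, -1, 1
Step 2: Sum of products = -2
Step 3: E = -0.181 * -2 = 0.362

0.362


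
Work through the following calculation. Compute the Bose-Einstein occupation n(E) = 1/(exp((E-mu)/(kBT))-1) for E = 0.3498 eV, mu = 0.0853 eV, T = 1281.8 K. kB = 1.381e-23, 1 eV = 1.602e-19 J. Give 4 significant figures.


Step 1: (E - mu) = 0.2645 eV
Step 2: x = (E-mu)*eV/(kB*T) = 0.2645*1.602e-19/(1.381e-23*1281.8) = 2.394
Step 3: exp(x) = 10.95
Step 4: n = 1/(exp(x)-1) = 0.1005

0.1005


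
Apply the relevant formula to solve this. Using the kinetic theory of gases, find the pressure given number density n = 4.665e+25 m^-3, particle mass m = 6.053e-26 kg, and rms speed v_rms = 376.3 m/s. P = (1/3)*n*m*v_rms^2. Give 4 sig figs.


Step 1: v_rms^2 = 376.3^2 = 1.416e+05
Step 2: n*m = 4.665e+25*6.053e-26 = 2.824
Step 3: P = (1/3)*2.824*1.416e+05 = 1.333e+05 Pa

1.333e+05


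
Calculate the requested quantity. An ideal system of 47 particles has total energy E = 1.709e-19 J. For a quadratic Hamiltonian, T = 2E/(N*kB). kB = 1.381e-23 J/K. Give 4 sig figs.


Step 1: Numerator = 2*E = 2*1.709e-19 = 3.418e-19 J
Step 2: Denominator = N*kB = 47*1.381e-23 = 6.491e-22
Step 3: T = 3.418e-19 / 6.491e-22 = 526.6 K

526.6


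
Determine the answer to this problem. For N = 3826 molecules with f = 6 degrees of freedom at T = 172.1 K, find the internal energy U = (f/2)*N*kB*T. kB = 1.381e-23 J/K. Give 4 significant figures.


Step 1: f/2 = 6/2 = 3.0
Step 2: N*kB*T = 3826*1.381e-23*172.1 = 9.093e-18
Step 3: U = 3.0 * 9.093e-18 = 2.728e-17 J

2.728e-17


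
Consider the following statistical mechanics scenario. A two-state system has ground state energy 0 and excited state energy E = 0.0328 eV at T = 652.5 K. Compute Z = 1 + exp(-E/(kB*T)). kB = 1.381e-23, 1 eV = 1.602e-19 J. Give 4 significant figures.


Step 1: Compute beta*E = E*eV/(kB*T) = 0.0328*1.602e-19/(1.381e-23*652.5) = 0.5831
Step 2: exp(-beta*E) = exp(-0.5831) = 0.5582
Step 3: Z = 1 + 0.5582 = 1.558

1.558


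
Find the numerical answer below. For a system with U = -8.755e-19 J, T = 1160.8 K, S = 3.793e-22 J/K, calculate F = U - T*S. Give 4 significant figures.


Step 1: T*S = 1160.8 * 3.793e-22 = 4.403e-19 J
Step 2: F = U - T*S = -8.755e-19 - 4.403e-19
Step 3: F = -1.316e-18 J

-1.316e-18


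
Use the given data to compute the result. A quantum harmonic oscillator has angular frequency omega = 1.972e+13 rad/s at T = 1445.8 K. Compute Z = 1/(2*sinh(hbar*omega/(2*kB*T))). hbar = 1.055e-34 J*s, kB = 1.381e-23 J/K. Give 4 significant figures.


Step 1: Compute x = hbar*omega/(kB*T) = 1.055e-34*1.972e+13/(1.381e-23*1445.8) = 0.1042
Step 2: x/2 = 0.0521
Step 3: sinh(x/2) = 0.05212
Step 4: Z = 1/(2*0.05212) = 9.593

9.593


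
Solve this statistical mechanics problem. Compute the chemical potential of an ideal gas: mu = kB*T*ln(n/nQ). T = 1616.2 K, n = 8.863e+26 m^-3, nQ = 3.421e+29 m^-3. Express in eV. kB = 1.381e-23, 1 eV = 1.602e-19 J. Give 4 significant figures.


Step 1: n/nQ = 8.863e+26/3.421e+29 = 0.002591
Step 2: ln(n/nQ) = -5.956
Step 3: mu = kB*T*ln(n/nQ) = 2.232e-20*-5.956 = -1.329e-19 J
Step 4: Convert to eV: -1.329e-19/1.602e-19 = -0.8298 eV

-0.8298


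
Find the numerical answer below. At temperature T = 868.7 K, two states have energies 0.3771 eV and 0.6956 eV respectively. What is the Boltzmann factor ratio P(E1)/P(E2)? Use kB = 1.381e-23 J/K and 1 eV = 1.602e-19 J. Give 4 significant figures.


Step 1: Compute energy difference dE = E1 - E2 = 0.3771 - 0.6956 = -0.3185 eV
Step 2: Convert to Joules: dE_J = -0.3185 * 1.602e-19 = -5.102e-20 J
Step 3: Compute exponent = -dE_J / (kB * T) = -(-5.102e-20) / (1.381e-23 * 868.7) = 4.253
Step 4: P(E1)/P(E2) = exp(4.253) = 70.33

70.33


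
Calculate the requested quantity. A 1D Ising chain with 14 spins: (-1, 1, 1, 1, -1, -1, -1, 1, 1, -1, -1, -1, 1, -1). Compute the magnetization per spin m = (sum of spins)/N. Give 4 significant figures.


Step 1: Count up spins (+1): 6, down spins (-1): 8
Step 2: Total magnetization M = 6 - 8 = -2
Step 3: m = M/N = -2/14 = -0.1429

-0.1429


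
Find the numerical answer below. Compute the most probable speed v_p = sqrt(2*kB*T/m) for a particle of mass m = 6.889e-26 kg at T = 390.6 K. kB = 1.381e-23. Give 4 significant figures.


Step 1: Numerator = 2*kB*T = 2*1.381e-23*390.6 = 1.079e-20
Step 2: Ratio = 1.079e-20 / 6.889e-26 = 1.566e+05
Step 3: v_p = sqrt(1.566e+05) = 395.7 m/s

395.7


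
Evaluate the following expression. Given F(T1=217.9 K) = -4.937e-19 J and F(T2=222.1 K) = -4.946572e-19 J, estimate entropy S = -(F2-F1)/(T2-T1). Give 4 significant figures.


Step 1: dF = F2 - F1 = -4.946572e-19 - (-4.937e-19) = -9.572e-22 J
Step 2: dT = T2 - T1 = 222.1 - 217.9 = 4.2 K
Step 3: S = -dF/dT = -(-9.572e-22)/4.2 = 2.279e-22 J/K

2.279e-22


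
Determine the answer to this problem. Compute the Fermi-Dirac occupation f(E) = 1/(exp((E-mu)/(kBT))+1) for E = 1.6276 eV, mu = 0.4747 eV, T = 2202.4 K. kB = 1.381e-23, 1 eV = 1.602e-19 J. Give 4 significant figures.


Step 1: (E - mu) = 1.6276 - 0.4747 = 1.153 eV
Step 2: Convert: (E-mu)*eV = 1.847e-19 J
Step 3: x = (E-mu)*eV/(kB*T) = 6.072
Step 4: f = 1/(exp(6.072)+1) = 0.0023

0.0023


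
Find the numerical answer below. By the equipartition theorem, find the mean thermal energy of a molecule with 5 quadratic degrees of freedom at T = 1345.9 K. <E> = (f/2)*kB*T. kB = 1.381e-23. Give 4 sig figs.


Step 1: f/2 = 5/2 = 2.5
Step 2: kB*T = 1.381e-23 * 1345.9 = 1.859e-20
Step 3: <E> = 2.5 * 1.859e-20 = 4.647e-20 J

4.647e-20


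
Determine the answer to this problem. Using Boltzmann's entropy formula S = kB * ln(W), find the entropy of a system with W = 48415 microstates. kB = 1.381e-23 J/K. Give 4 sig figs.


Step 1: ln(W) = ln(48415) = 10.79
Step 2: S = kB * ln(W) = 1.381e-23 * 10.79
Step 3: S = 1.49e-22 J/K

1.49e-22


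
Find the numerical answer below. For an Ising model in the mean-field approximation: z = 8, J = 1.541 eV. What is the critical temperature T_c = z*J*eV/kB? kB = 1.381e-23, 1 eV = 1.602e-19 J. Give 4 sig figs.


Step 1: z*J = 8*1.541 = 12.33 eV
Step 2: Convert to Joules: 12.33*1.602e-19 = 1.975e-18 J
Step 3: T_c = 1.975e-18 / 1.381e-23 = 1.43e+05 K

1.43e+05


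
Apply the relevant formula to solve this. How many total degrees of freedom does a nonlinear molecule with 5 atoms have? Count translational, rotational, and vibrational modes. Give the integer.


Step 1: Translational DOF = 3
Step 2: Rotational DOF (nonlinear) = 3
Step 3: Vibrational DOF = 3*5 - 6 = 9
Step 4: Total = 3 + 3 + 9 = 15

15


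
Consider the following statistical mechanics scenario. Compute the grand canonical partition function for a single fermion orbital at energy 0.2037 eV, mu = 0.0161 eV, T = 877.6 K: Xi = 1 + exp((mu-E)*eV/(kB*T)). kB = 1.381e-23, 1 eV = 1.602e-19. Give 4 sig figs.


Step 1: (mu - E) = 0.0161 - 0.2037 = -0.1876 eV
Step 2: x = (mu-E)*eV/(kB*T) = -0.1876*1.602e-19/(1.381e-23*877.6) = -2.48
Step 3: exp(x) = 0.08377
Step 4: Xi = 1 + 0.08377 = 1.084

1.084


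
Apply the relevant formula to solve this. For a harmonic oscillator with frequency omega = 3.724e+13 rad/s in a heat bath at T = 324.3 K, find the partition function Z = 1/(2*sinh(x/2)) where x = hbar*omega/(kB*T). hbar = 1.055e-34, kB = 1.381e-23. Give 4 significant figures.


Step 1: Compute x = hbar*omega/(kB*T) = 1.055e-34*3.724e+13/(1.381e-23*324.3) = 0.8772
Step 2: x/2 = 0.4386
Step 3: sinh(x/2) = 0.4528
Step 4: Z = 1/(2*0.4528) = 1.104

1.104


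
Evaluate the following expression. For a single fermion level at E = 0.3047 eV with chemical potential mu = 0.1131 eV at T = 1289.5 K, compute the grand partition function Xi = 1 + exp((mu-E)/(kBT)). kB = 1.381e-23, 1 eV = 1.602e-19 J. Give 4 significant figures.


Step 1: (mu - E) = 0.1131 - 0.3047 = -0.1916 eV
Step 2: x = (mu-E)*eV/(kB*T) = -0.1916*1.602e-19/(1.381e-23*1289.5) = -1.724
Step 3: exp(x) = 0.1784
Step 4: Xi = 1 + 0.1784 = 1.178

1.178


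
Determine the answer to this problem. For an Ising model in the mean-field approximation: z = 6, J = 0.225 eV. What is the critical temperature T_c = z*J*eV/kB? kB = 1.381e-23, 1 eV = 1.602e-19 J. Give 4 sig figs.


Step 1: z*J = 6*0.225 = 1.35 eV
Step 2: Convert to Joules: 1.35*1.602e-19 = 2.163e-19 J
Step 3: T_c = 2.163e-19 / 1.381e-23 = 1.566e+04 K

1.566e+04


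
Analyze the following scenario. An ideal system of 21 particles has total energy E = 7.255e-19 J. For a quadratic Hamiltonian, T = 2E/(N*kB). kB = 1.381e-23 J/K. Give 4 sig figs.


Step 1: Numerator = 2*E = 2*7.255e-19 = 1.451e-18 J
Step 2: Denominator = N*kB = 21*1.381e-23 = 2.9e-22
Step 3: T = 1.451e-18 / 2.9e-22 = 5003 K

5003


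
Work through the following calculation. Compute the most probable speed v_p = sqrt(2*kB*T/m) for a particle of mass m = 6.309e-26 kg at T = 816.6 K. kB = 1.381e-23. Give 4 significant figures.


Step 1: Numerator = 2*kB*T = 2*1.381e-23*816.6 = 2.255e-20
Step 2: Ratio = 2.255e-20 / 6.309e-26 = 3.575e+05
Step 3: v_p = sqrt(3.575e+05) = 597.9 m/s

597.9


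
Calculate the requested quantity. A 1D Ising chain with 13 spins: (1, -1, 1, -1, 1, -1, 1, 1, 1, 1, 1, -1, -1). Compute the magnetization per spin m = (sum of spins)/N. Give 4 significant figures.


Step 1: Count up spins (+1): 8, down spins (-1): 5
Step 2: Total magnetization M = 8 - 5 = 3
Step 3: m = M/N = 3/13 = 0.2308

0.2308


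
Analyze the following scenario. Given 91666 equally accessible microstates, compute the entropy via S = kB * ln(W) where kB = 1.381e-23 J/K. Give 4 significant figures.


Step 1: ln(W) = ln(91666) = 11.43
Step 2: S = kB * ln(W) = 1.381e-23 * 11.43
Step 3: S = 1.578e-22 J/K

1.578e-22


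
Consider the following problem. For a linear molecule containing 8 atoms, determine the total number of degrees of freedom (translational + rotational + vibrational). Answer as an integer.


Step 1: Translational DOF = 3
Step 2: Rotational DOF (linear) = 2
Step 3: Vibrational DOF = 3*8 - 5 = 19
Step 4: Total = 3 + 2 + 19 = 24

24


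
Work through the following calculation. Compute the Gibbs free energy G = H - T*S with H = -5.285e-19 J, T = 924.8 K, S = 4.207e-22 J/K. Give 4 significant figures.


Step 1: T*S = 924.8 * 4.207e-22 = 3.891e-19 J
Step 2: G = H - T*S = -5.285e-19 - 3.891e-19
Step 3: G = -9.176e-19 J

-9.176e-19


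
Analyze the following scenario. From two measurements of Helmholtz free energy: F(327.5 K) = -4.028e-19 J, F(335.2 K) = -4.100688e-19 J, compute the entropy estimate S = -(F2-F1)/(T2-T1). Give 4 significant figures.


Step 1: dF = F2 - F1 = -4.100688e-19 - (-4.028e-19) = -7.2688e-21 J
Step 2: dT = T2 - T1 = 335.2 - 327.5 = 7.7 K
Step 3: S = -dF/dT = -(-7.2688e-21)/7.7 = 9.44e-22 J/K

9.44e-22


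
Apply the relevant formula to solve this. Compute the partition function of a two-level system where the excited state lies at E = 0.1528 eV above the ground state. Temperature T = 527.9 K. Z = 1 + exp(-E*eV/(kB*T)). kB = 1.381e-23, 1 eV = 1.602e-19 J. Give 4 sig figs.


Step 1: Compute beta*E = E*eV/(kB*T) = 0.1528*1.602e-19/(1.381e-23*527.9) = 3.358
Step 2: exp(-beta*E) = exp(-3.358) = 0.03482
Step 3: Z = 1 + 0.03482 = 1.035

1.035


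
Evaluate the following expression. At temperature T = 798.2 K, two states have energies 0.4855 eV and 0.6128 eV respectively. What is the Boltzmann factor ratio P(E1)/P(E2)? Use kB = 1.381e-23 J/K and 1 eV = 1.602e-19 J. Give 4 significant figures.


Step 1: Compute energy difference dE = E1 - E2 = 0.4855 - 0.6128 = -0.1273 eV
Step 2: Convert to Joules: dE_J = -0.1273 * 1.602e-19 = -2.039e-20 J
Step 3: Compute exponent = -dE_J / (kB * T) = -(-2.039e-20) / (1.381e-23 * 798.2) = 1.85
Step 4: P(E1)/P(E2) = exp(1.85) = 6.36

6.36


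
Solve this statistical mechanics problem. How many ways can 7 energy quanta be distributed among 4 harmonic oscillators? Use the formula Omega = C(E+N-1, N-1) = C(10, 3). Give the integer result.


Step 1: Use binomial coefficient C(10, 3)
Step 2: Numerator = 10! / 7!
Step 3: Denominator = 3!
Step 4: Omega = 120

120


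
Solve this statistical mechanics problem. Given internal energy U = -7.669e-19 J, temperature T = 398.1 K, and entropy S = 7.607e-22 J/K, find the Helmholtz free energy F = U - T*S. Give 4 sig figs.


Step 1: T*S = 398.1 * 7.607e-22 = 3.028e-19 J
Step 2: F = U - T*S = -7.669e-19 - 3.028e-19
Step 3: F = -1.07e-18 J

-1.07e-18


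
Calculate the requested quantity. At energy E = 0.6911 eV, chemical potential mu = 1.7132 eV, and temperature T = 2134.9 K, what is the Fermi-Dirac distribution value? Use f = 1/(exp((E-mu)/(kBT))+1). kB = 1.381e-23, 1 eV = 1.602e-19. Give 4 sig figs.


Step 1: (E - mu) = 0.6911 - 1.7132 = -1.022 eV
Step 2: Convert: (E-mu)*eV = -1.637e-19 J
Step 3: x = (E-mu)*eV/(kB*T) = -5.554
Step 4: f = 1/(exp(-5.554)+1) = 0.9961

0.9961


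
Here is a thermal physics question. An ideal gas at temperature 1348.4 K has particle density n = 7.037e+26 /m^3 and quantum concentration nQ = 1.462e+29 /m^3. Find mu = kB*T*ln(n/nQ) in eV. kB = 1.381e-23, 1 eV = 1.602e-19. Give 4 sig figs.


Step 1: n/nQ = 7.037e+26/1.462e+29 = 0.004813
Step 2: ln(n/nQ) = -5.336
Step 3: mu = kB*T*ln(n/nQ) = 1.862e-20*-5.336 = -9.937e-20 J
Step 4: Convert to eV: -9.937e-20/1.602e-19 = -0.6203 eV

-0.6203


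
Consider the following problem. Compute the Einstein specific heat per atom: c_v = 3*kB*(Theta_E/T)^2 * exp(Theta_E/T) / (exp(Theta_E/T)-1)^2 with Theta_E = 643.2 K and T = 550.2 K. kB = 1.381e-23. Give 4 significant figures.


Step 1: x = Theta_E/T = 643.2/550.2 = 1.169
Step 2: x^2 = 1.367
Step 3: exp(x) = 3.219
Step 4: c_v = 3*1.381e-23*1.367*3.219/(3.219-1)^2 = 3.702e-23

3.702e-23


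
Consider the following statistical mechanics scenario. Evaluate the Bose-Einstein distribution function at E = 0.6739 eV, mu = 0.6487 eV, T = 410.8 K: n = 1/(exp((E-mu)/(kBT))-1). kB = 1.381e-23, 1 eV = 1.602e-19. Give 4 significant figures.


Step 1: (E - mu) = 0.0252 eV
Step 2: x = (E-mu)*eV/(kB*T) = 0.0252*1.602e-19/(1.381e-23*410.8) = 0.7116
Step 3: exp(x) = 2.037
Step 4: n = 1/(exp(x)-1) = 0.9641

0.9641


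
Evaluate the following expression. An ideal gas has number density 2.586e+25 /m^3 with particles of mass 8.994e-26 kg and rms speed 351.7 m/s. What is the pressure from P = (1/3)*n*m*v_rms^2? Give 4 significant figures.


Step 1: v_rms^2 = 351.7^2 = 1.237e+05
Step 2: n*m = 2.586e+25*8.994e-26 = 2.326
Step 3: P = (1/3)*2.326*1.237e+05 = 9.59e+04 Pa

9.59e+04


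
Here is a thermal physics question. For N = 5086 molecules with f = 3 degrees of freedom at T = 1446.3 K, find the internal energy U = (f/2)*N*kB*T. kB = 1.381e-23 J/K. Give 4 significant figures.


Step 1: f/2 = 3/2 = 1.5
Step 2: N*kB*T = 5086*1.381e-23*1446.3 = 1.016e-16
Step 3: U = 1.5 * 1.016e-16 = 1.524e-16 J

1.524e-16


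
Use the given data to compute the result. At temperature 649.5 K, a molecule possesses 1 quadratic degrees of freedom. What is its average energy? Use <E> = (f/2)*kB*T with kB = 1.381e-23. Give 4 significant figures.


Step 1: f/2 = 1/2 = 0.5
Step 2: kB*T = 1.381e-23 * 649.5 = 8.97e-21
Step 3: <E> = 0.5 * 8.97e-21 = 4.485e-21 J

4.485e-21


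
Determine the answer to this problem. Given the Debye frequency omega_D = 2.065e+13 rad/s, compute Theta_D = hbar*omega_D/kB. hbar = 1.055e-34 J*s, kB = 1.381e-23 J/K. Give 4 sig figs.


Step 1: hbar*omega_D = 1.055e-34 * 2.065e+13 = 2.179e-21 J
Step 2: Theta_D = 2.179e-21 / 1.381e-23
Step 3: Theta_D = 157.8 K

157.8


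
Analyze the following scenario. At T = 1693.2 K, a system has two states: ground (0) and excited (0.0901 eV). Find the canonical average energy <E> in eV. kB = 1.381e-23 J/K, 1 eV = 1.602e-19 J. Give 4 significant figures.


Step 1: beta*E = 0.0901*1.602e-19/(1.381e-23*1693.2) = 0.6173
Step 2: exp(-beta*E) = 0.5394
Step 3: <E> = 0.0901*0.5394/(1+0.5394) = 0.03157 eV

0.03157


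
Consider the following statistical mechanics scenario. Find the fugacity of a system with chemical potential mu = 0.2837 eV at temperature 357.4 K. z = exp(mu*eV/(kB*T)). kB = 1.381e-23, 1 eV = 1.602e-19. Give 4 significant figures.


Step 1: Convert mu to Joules: 0.2837*1.602e-19 = 4.545e-20 J
Step 2: kB*T = 1.381e-23*357.4 = 4.936e-21 J
Step 3: mu/(kB*T) = 9.208
Step 4: z = exp(9.208) = 9978

9978


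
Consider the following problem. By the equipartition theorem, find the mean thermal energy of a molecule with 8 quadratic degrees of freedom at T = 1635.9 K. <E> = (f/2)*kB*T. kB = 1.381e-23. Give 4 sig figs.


Step 1: f/2 = 8/2 = 4
Step 2: kB*T = 1.381e-23 * 1635.9 = 2.259e-20
Step 3: <E> = 4 * 2.259e-20 = 9.037e-20 J

9.037e-20


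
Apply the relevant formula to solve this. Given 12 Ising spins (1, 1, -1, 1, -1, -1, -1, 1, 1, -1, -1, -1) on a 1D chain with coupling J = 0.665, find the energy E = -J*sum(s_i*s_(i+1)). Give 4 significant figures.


Step 1: Nearest-neighbor products: 1, -1, -1, -1, 1, 1, -1, 1, -1, 1, 1
Step 2: Sum of products = 1
Step 3: E = -0.665 * 1 = -0.665

-0.665


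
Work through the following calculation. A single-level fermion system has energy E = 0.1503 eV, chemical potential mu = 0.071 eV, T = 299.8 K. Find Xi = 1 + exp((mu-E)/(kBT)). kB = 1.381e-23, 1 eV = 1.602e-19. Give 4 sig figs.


Step 1: (mu - E) = 0.071 - 0.1503 = -0.0793 eV
Step 2: x = (mu-E)*eV/(kB*T) = -0.0793*1.602e-19/(1.381e-23*299.8) = -3.068
Step 3: exp(x) = 0.0465
Step 4: Xi = 1 + 0.0465 = 1.046

1.046


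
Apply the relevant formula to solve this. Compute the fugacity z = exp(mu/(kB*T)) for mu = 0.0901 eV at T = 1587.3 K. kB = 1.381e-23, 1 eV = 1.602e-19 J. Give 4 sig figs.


Step 1: Convert mu to Joules: 0.0901*1.602e-19 = 1.443e-20 J
Step 2: kB*T = 1.381e-23*1587.3 = 2.192e-20 J
Step 3: mu/(kB*T) = 0.6585
Step 4: z = exp(0.6585) = 1.932

1.932


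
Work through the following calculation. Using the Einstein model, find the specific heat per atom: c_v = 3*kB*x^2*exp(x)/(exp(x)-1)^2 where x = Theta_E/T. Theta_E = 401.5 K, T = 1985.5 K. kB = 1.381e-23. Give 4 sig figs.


Step 1: x = Theta_E/T = 401.5/1985.5 = 0.2022
Step 2: x^2 = 0.04089
Step 3: exp(x) = 1.224
Step 4: c_v = 3*1.381e-23*0.04089*1.224/(1.224-1)^2 = 4.129e-23

4.129e-23


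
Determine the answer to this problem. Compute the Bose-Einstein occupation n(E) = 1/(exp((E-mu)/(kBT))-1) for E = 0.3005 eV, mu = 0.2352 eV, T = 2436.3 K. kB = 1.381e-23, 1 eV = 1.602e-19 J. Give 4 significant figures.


Step 1: (E - mu) = 0.0653 eV
Step 2: x = (E-mu)*eV/(kB*T) = 0.0653*1.602e-19/(1.381e-23*2436.3) = 0.3109
Step 3: exp(x) = 1.365
Step 4: n = 1/(exp(x)-1) = 2.742

2.742


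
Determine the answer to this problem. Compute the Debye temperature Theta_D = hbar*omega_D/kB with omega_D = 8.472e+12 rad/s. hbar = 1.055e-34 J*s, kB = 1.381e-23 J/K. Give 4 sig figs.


Step 1: hbar*omega_D = 1.055e-34 * 8.472e+12 = 8.938e-22 J
Step 2: Theta_D = 8.938e-22 / 1.381e-23
Step 3: Theta_D = 64.72 K

64.72


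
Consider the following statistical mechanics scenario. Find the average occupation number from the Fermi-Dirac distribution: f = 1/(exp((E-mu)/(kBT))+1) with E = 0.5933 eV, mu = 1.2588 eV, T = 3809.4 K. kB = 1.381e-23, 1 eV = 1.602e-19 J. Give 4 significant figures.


Step 1: (E - mu) = 0.5933 - 1.2588 = -0.6655 eV
Step 2: Convert: (E-mu)*eV = -1.066e-19 J
Step 3: x = (E-mu)*eV/(kB*T) = -2.027
Step 4: f = 1/(exp(-2.027)+1) = 0.8836

0.8836


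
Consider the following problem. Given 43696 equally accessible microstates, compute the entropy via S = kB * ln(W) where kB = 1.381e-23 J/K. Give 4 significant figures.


Step 1: ln(W) = ln(43696) = 10.69
Step 2: S = kB * ln(W) = 1.381e-23 * 10.69
Step 3: S = 1.476e-22 J/K

1.476e-22


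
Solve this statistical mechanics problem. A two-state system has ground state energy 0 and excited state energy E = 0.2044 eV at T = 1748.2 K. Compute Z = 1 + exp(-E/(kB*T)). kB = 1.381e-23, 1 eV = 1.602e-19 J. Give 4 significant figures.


Step 1: Compute beta*E = E*eV/(kB*T) = 0.2044*1.602e-19/(1.381e-23*1748.2) = 1.356
Step 2: exp(-beta*E) = exp(-1.356) = 0.2576
Step 3: Z = 1 + 0.2576 = 1.258

1.258


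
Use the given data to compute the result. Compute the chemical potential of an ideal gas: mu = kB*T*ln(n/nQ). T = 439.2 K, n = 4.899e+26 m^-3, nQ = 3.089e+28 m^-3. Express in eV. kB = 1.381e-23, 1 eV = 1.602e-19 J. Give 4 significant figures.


Step 1: n/nQ = 4.899e+26/3.089e+28 = 0.01586
Step 2: ln(n/nQ) = -4.144
Step 3: mu = kB*T*ln(n/nQ) = 6.065e-21*-4.144 = -2.513e-20 J
Step 4: Convert to eV: -2.513e-20/1.602e-19 = -0.1569 eV

-0.1569


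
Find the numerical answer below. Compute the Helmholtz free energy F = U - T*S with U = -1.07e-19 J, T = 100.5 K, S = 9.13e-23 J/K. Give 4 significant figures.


Step 1: T*S = 100.5 * 9.13e-23 = 9.176e-21 J
Step 2: F = U - T*S = -1.07e-19 - 9.176e-21
Step 3: F = -1.162e-19 J

-1.162e-19


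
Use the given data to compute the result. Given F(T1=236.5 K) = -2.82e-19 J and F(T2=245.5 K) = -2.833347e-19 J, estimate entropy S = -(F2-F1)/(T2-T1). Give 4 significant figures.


Step 1: dF = F2 - F1 = -2.833347e-19 - (-2.82e-19) = -1.3347e-21 J
Step 2: dT = T2 - T1 = 245.5 - 236.5 = 9 K
Step 3: S = -dF/dT = -(-1.3347e-21)/9 = 1.483e-22 J/K

1.483e-22


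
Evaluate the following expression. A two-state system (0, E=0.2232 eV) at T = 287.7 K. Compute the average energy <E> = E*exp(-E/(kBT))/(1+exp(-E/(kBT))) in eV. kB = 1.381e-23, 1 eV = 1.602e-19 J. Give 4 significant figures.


Step 1: beta*E = 0.2232*1.602e-19/(1.381e-23*287.7) = 9
Step 2: exp(-beta*E) = 0.0001235
Step 3: <E> = 0.2232*0.0001235/(1+0.0001235) = 2.755e-05 eV

2.755e-05


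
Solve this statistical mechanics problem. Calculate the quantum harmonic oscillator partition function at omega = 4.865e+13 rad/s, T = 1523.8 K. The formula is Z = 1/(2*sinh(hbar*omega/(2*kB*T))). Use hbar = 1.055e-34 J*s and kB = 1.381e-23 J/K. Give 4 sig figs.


Step 1: Compute x = hbar*omega/(kB*T) = 1.055e-34*4.865e+13/(1.381e-23*1523.8) = 0.2439
Step 2: x/2 = 0.122
Step 3: sinh(x/2) = 0.1223
Step 4: Z = 1/(2*0.1223) = 4.09

4.09


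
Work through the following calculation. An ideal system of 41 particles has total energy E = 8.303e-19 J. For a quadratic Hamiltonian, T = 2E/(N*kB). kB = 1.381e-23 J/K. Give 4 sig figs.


Step 1: Numerator = 2*E = 2*8.303e-19 = 1.661e-18 J
Step 2: Denominator = N*kB = 41*1.381e-23 = 5.662e-22
Step 3: T = 1.661e-18 / 5.662e-22 = 2933 K

2933


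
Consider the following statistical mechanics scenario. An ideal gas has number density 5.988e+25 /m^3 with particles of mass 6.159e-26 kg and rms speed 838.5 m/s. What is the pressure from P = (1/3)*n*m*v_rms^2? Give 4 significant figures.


Step 1: v_rms^2 = 838.5^2 = 7.031e+05
Step 2: n*m = 5.988e+25*6.159e-26 = 3.688
Step 3: P = (1/3)*3.688*7.031e+05 = 8.643e+05 Pa

8.643e+05


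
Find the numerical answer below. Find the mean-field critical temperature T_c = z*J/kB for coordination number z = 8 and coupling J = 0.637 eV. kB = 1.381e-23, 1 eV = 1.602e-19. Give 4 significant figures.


Step 1: z*J = 8*0.637 = 5.096 eV
Step 2: Convert to Joules: 5.096*1.602e-19 = 8.164e-19 J
Step 3: T_c = 8.164e-19 / 1.381e-23 = 5.912e+04 K

5.912e+04


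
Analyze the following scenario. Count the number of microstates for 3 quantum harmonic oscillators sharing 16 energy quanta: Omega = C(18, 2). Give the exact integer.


Step 1: Use binomial coefficient C(18, 2)
Step 2: Numerator = 18! / 16!
Step 3: Denominator = 2!
Step 4: Omega = 153

153


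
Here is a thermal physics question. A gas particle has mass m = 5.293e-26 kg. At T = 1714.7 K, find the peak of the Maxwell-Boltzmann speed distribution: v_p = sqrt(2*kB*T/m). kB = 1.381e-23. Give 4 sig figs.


Step 1: Numerator = 2*kB*T = 2*1.381e-23*1714.7 = 4.736e-20
Step 2: Ratio = 4.736e-20 / 5.293e-26 = 8.948e+05
Step 3: v_p = sqrt(8.948e+05) = 945.9 m/s

945.9


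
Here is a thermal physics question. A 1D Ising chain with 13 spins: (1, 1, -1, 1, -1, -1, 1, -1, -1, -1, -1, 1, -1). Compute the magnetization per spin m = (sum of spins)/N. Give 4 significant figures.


Step 1: Count up spins (+1): 5, down spins (-1): 8
Step 2: Total magnetization M = 5 - 8 = -3
Step 3: m = M/N = -3/13 = -0.2308

-0.2308


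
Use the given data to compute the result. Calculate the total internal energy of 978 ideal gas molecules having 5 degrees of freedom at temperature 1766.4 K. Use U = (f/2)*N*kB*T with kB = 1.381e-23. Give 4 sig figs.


Step 1: f/2 = 5/2 = 2.5
Step 2: N*kB*T = 978*1.381e-23*1766.4 = 2.386e-17
Step 3: U = 2.5 * 2.386e-17 = 5.964e-17 J

5.964e-17


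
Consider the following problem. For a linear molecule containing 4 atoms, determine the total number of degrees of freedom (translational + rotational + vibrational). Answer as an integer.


Step 1: Translational DOF = 3
Step 2: Rotational DOF (linear) = 2
Step 3: Vibrational DOF = 3*4 - 5 = 7
Step 4: Total = 3 + 2 + 7 = 12

12


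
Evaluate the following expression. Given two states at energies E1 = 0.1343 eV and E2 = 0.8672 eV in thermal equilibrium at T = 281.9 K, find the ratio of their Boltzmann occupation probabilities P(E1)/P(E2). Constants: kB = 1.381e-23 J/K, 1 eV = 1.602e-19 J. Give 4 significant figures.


Step 1: Compute energy difference dE = E1 - E2 = 0.1343 - 0.8672 = -0.7329 eV
Step 2: Convert to Joules: dE_J = -0.7329 * 1.602e-19 = -1.174e-19 J
Step 3: Compute exponent = -dE_J / (kB * T) = -(-1.174e-19) / (1.381e-23 * 281.9) = 30.16
Step 4: P(E1)/P(E2) = exp(30.16) = 1.253e+13

1.253e+13


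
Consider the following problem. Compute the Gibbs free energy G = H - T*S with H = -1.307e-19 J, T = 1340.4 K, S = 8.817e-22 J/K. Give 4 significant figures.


Step 1: T*S = 1340.4 * 8.817e-22 = 1.182e-18 J
Step 2: G = H - T*S = -1.307e-19 - 1.182e-18
Step 3: G = -1.313e-18 J

-1.313e-18


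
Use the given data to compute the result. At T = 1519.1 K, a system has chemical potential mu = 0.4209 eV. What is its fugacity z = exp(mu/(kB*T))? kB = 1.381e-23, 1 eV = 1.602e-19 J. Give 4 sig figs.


Step 1: Convert mu to Joules: 0.4209*1.602e-19 = 6.743e-20 J
Step 2: kB*T = 1.381e-23*1519.1 = 2.098e-20 J
Step 3: mu/(kB*T) = 3.214
Step 4: z = exp(3.214) = 24.88

24.88


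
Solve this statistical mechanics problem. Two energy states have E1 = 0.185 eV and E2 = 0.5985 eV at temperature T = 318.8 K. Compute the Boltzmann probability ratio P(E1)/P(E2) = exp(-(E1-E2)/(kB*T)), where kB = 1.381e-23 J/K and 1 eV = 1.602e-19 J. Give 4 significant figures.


Step 1: Compute energy difference dE = E1 - E2 = 0.185 - 0.5985 = -0.4135 eV
Step 2: Convert to Joules: dE_J = -0.4135 * 1.602e-19 = -6.624e-20 J
Step 3: Compute exponent = -dE_J / (kB * T) = -(-6.624e-20) / (1.381e-23 * 318.8) = 15.05
Step 4: P(E1)/P(E2) = exp(15.05) = 3.423e+06

3.423e+06


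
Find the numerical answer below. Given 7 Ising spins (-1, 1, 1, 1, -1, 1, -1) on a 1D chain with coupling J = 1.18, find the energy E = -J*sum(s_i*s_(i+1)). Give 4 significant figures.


Step 1: Nearest-neighbor products: -1, 1, 1, -1, -1, -1
Step 2: Sum of products = -2
Step 3: E = -1.18 * -2 = 2.36

2.36


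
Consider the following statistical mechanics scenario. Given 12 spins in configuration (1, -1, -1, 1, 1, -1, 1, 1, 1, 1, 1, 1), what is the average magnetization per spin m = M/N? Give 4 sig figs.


Step 1: Count up spins (+1): 9, down spins (-1): 3
Step 2: Total magnetization M = 9 - 3 = 6
Step 3: m = M/N = 6/12 = 0.5

0.5


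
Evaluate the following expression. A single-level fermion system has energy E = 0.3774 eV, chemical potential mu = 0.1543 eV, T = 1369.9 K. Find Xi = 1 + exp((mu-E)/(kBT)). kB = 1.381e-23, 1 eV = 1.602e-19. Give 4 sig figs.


Step 1: (mu - E) = 0.1543 - 0.3774 = -0.2231 eV
Step 2: x = (mu-E)*eV/(kB*T) = -0.2231*1.602e-19/(1.381e-23*1369.9) = -1.889
Step 3: exp(x) = 0.1512
Step 4: Xi = 1 + 0.1512 = 1.151

1.151


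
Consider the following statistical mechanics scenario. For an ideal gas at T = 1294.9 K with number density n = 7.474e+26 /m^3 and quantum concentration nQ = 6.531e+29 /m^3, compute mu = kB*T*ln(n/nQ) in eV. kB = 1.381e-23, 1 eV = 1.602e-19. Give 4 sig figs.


Step 1: n/nQ = 7.474e+26/6.531e+29 = 0.001144
Step 2: ln(n/nQ) = -6.773
Step 3: mu = kB*T*ln(n/nQ) = 1.788e-20*-6.773 = -1.211e-19 J
Step 4: Convert to eV: -1.211e-19/1.602e-19 = -0.756 eV

-0.756


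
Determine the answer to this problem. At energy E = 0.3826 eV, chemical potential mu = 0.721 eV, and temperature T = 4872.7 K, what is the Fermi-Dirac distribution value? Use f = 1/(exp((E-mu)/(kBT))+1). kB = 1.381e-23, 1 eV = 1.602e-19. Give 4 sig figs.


Step 1: (E - mu) = 0.3826 - 0.721 = -0.3384 eV
Step 2: Convert: (E-mu)*eV = -5.421e-20 J
Step 3: x = (E-mu)*eV/(kB*T) = -0.8056
Step 4: f = 1/(exp(-0.8056)+1) = 0.6912

0.6912


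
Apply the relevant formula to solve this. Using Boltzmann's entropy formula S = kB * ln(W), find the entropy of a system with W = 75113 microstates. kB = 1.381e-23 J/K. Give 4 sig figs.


Step 1: ln(W) = ln(75113) = 11.23
Step 2: S = kB * ln(W) = 1.381e-23 * 11.23
Step 3: S = 1.55e-22 J/K

1.55e-22


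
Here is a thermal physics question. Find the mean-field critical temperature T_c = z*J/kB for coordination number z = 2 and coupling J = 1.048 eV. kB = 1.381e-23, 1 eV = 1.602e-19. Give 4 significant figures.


Step 1: z*J = 2*1.048 = 2.096 eV
Step 2: Convert to Joules: 2.096*1.602e-19 = 3.358e-19 J
Step 3: T_c = 3.358e-19 / 1.381e-23 = 2.431e+04 K

2.431e+04


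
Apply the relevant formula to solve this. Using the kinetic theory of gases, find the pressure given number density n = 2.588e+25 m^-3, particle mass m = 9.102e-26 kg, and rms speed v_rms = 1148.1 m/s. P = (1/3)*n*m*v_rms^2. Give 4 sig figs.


Step 1: v_rms^2 = 1148.1^2 = 1.318e+06
Step 2: n*m = 2.588e+25*9.102e-26 = 2.356
Step 3: P = (1/3)*2.356*1.318e+06 = 1.035e+06 Pa

1.035e+06


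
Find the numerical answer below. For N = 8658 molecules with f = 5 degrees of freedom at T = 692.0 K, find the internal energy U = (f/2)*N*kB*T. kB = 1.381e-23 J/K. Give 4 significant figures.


Step 1: f/2 = 5/2 = 2.5
Step 2: N*kB*T = 8658*1.381e-23*692.0 = 8.274e-17
Step 3: U = 2.5 * 8.274e-17 = 2.069e-16 J

2.069e-16
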